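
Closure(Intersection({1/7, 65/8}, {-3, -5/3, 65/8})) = {65/8}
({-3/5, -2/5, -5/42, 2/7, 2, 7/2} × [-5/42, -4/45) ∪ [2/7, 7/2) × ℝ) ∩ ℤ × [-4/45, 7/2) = {1, 2, 3} × [-4/45, 7/2)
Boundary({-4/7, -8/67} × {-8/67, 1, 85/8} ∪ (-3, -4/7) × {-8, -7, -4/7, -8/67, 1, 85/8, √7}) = ({-4/7, -8/67} × {-8/67, 1, 85/8}) ∪ ([-3, -4/7] × {-8, -7, -4/7, -8/67, 1, 85/8, √7})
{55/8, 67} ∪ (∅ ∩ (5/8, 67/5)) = {55/8, 67}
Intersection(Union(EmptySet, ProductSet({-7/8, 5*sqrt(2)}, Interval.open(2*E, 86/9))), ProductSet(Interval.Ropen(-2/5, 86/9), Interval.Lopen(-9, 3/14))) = EmptySet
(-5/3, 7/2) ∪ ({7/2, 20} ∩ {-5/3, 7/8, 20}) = (-5/3, 7/2) ∪ {20}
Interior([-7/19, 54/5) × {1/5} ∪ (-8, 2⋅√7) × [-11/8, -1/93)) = (-8, 2⋅√7) × (-11/8, -1/93)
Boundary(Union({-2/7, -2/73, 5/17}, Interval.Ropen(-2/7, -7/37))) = {-2/7, -7/37, -2/73, 5/17}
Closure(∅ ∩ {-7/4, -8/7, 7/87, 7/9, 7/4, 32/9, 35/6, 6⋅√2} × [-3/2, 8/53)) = ∅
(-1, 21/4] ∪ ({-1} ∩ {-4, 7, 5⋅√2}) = (-1, 21/4]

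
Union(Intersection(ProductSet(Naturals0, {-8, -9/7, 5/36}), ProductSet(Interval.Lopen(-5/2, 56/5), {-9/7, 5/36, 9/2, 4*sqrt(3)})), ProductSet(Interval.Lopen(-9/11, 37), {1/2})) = Union(ProductSet(Interval.Lopen(-9/11, 37), {1/2}), ProductSet(Range(0, 12, 1), {-9/7, 5/36}))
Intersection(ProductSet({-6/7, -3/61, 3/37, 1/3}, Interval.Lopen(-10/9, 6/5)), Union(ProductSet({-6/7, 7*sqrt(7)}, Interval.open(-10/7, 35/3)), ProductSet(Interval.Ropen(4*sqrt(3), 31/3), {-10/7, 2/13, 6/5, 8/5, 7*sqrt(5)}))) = ProductSet({-6/7}, Interval.Lopen(-10/9, 6/5))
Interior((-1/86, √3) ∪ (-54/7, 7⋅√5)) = (-54/7, 7⋅√5)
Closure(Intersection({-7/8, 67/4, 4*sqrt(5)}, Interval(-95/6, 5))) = {-7/8}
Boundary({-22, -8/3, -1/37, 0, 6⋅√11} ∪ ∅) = {-22, -8/3, -1/37, 0, 6⋅√11}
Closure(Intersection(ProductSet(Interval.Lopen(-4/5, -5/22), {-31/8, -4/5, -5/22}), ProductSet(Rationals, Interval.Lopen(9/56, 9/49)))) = EmptySet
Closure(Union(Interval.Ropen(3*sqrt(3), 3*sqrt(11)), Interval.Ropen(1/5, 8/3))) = Union(Interval(1/5, 8/3), Interval(3*sqrt(3), 3*sqrt(11)))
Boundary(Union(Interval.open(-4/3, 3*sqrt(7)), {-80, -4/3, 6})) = {-80, -4/3, 3*sqrt(7)}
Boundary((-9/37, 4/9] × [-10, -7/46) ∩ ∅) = ∅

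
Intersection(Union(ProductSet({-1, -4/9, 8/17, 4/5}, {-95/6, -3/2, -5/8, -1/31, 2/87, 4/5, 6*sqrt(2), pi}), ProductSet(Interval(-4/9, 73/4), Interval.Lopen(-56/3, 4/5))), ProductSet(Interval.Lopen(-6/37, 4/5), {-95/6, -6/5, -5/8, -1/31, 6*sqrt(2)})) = Union(ProductSet({8/17, 4/5}, {-95/6, -5/8, -1/31, 6*sqrt(2)}), ProductSet(Interval.Lopen(-6/37, 4/5), {-95/6, -6/5, -5/8, -1/31}))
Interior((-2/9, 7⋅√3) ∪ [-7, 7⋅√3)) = (-7, 7⋅√3)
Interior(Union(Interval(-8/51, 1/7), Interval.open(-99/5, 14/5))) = Interval.open(-99/5, 14/5)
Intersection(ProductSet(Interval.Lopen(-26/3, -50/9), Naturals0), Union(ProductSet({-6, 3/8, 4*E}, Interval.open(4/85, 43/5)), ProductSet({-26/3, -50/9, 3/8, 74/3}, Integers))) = Union(ProductSet({-6}, Range(1, 9, 1)), ProductSet({-50/9}, Naturals0))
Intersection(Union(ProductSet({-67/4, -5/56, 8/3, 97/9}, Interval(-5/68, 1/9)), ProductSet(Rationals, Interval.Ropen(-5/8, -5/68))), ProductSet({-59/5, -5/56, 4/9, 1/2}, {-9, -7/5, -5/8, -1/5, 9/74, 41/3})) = ProductSet({-59/5, -5/56, 4/9, 1/2}, {-5/8, -1/5})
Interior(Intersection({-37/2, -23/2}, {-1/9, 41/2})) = EmptySet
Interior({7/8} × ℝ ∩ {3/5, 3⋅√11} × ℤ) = ∅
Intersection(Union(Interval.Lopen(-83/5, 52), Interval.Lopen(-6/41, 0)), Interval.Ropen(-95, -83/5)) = EmptySet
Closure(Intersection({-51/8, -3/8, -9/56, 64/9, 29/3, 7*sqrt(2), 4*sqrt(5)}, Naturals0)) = EmptySet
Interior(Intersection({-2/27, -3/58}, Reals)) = EmptySet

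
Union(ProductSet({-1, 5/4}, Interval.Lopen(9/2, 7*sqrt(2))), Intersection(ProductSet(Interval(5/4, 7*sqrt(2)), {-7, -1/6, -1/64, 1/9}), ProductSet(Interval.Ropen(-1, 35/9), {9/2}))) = ProductSet({-1, 5/4}, Interval.Lopen(9/2, 7*sqrt(2)))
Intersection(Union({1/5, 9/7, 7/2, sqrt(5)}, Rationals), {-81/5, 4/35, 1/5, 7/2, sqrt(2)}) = {-81/5, 4/35, 1/5, 7/2}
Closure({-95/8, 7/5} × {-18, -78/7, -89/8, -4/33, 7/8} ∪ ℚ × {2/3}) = (ℝ × {2/3}) ∪ ({-95/8, 7/5} × {-18, -78/7, -89/8, -4/33, 7/8})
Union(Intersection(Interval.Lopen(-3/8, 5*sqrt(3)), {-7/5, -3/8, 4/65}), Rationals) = Rationals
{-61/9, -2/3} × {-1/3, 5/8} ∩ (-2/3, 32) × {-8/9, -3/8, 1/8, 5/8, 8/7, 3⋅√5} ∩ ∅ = ∅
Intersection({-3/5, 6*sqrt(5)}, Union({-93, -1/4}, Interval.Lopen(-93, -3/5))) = {-3/5}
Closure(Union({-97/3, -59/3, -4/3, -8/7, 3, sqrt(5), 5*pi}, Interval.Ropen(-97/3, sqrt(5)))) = Union({3, 5*pi}, Interval(-97/3, sqrt(5)))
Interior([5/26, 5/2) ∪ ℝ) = (-∞, ∞)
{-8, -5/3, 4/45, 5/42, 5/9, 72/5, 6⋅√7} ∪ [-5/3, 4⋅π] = {-8, 72/5, 6⋅√7} ∪ [-5/3, 4⋅π]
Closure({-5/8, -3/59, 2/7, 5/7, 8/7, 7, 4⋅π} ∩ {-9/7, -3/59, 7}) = {-3/59, 7}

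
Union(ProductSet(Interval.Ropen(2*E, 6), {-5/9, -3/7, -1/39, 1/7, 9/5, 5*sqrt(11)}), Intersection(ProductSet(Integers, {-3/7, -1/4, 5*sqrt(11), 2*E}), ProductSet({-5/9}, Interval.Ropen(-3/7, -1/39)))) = ProductSet(Interval.Ropen(2*E, 6), {-5/9, -3/7, -1/39, 1/7, 9/5, 5*sqrt(11)})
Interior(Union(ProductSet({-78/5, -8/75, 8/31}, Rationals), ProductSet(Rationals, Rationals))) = EmptySet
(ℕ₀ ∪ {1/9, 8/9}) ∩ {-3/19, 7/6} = ∅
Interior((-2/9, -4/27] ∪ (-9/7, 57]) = (-9/7, 57)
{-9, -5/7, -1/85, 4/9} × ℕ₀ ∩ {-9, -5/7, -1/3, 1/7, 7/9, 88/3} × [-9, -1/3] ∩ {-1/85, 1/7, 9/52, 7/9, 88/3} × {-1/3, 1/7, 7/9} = ∅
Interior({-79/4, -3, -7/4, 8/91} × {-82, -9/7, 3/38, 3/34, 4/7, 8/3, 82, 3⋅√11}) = ∅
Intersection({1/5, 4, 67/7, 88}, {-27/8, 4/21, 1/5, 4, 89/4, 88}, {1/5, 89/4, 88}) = {1/5, 88}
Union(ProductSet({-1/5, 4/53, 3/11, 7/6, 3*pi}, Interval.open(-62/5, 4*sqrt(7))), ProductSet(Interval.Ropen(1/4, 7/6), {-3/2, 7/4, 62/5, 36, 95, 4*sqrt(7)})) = Union(ProductSet({-1/5, 4/53, 3/11, 7/6, 3*pi}, Interval.open(-62/5, 4*sqrt(7))), ProductSet(Interval.Ropen(1/4, 7/6), {-3/2, 7/4, 62/5, 36, 95, 4*sqrt(7)}))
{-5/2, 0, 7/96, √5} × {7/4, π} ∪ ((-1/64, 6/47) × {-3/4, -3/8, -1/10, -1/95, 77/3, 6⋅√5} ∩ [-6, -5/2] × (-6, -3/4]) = {-5/2, 0, 7/96, √5} × {7/4, π}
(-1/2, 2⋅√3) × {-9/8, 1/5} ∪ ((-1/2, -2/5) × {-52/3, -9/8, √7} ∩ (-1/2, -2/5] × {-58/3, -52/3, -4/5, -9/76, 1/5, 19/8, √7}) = ((-1/2, -2/5) × {-52/3, √7}) ∪ ((-1/2, 2⋅√3) × {-9/8, 1/5})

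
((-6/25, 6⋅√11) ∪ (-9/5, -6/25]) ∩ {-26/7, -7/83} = {-7/83}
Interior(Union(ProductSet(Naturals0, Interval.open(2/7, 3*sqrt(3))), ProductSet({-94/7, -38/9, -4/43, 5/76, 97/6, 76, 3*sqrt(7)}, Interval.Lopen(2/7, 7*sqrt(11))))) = EmptySet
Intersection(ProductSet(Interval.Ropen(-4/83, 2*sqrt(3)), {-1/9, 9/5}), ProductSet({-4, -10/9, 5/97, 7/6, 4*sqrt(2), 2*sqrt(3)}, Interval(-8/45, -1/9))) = ProductSet({5/97, 7/6}, {-1/9})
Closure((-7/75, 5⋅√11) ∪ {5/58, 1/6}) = [-7/75, 5⋅√11]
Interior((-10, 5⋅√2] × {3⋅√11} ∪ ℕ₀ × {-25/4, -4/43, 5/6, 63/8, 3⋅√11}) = ∅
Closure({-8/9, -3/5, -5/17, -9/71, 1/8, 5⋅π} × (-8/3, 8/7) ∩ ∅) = ∅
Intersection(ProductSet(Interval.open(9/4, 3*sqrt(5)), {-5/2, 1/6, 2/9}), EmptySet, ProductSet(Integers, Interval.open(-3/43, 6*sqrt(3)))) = EmptySet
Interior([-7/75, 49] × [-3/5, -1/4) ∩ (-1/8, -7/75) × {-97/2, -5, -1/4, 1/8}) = ∅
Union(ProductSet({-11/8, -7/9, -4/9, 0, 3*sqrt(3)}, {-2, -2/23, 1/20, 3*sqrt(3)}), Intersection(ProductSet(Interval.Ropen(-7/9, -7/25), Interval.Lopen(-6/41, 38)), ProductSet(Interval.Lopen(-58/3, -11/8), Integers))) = ProductSet({-11/8, -7/9, -4/9, 0, 3*sqrt(3)}, {-2, -2/23, 1/20, 3*sqrt(3)})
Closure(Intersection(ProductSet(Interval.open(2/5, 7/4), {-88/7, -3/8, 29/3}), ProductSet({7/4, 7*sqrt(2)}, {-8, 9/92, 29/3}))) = EmptySet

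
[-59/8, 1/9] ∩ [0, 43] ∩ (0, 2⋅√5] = (0, 1/9]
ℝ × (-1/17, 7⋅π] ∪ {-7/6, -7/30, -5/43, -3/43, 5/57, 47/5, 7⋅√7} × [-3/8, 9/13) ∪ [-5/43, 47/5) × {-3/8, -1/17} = ([-5/43, 47/5) × {-3/8, -1/17}) ∪ (ℝ × (-1/17, 7⋅π]) ∪ ({-7/6, -7/30, -5/43, -3/43, 5/57, 47/5, 7⋅√7} × [-3/8, 9/13))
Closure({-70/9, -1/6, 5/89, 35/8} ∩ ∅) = ∅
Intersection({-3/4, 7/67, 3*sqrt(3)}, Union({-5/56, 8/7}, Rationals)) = {-3/4, 7/67}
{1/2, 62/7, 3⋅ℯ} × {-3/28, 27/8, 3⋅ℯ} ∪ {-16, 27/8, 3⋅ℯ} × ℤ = ({-16, 27/8, 3⋅ℯ} × ℤ) ∪ ({1/2, 62/7, 3⋅ℯ} × {-3/28, 27/8, 3⋅ℯ})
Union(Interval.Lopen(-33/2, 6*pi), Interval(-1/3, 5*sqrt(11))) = Interval.Lopen(-33/2, 6*pi)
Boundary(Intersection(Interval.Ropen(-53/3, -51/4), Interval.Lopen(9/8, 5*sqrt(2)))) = EmptySet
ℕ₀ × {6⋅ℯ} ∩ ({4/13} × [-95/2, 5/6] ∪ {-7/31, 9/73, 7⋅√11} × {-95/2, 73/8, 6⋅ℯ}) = ∅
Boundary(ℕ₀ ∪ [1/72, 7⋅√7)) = {1/72, 7⋅√7} ∪ (ℕ₀ \ (1/72, 7⋅√7))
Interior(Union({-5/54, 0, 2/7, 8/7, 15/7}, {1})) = EmptySet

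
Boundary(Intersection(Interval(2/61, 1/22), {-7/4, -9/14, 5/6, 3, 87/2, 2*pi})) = EmptySet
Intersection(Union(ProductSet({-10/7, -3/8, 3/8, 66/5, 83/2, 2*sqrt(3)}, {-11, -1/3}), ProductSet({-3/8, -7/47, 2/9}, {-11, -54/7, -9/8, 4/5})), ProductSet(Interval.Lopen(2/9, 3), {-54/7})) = EmptySet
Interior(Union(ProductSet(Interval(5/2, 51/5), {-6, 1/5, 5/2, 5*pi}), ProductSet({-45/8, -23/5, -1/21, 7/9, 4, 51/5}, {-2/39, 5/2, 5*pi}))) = EmptySet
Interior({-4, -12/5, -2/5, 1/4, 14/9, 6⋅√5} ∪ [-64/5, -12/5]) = (-64/5, -12/5)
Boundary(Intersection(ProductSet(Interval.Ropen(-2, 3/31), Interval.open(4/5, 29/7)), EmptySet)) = EmptySet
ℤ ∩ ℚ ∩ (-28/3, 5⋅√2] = {-9, -8, …, 7}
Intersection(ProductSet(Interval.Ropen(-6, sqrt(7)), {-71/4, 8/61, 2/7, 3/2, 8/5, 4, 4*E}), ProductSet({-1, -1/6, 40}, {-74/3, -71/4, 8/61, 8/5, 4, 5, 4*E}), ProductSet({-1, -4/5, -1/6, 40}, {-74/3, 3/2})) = EmptySet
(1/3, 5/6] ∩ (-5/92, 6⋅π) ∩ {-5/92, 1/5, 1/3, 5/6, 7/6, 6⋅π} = {5/6}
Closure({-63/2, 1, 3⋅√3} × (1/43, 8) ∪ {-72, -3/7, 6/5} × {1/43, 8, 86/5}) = ({-72, -3/7, 6/5} × {1/43, 8, 86/5}) ∪ ({-63/2, 1, 3⋅√3} × [1/43, 8])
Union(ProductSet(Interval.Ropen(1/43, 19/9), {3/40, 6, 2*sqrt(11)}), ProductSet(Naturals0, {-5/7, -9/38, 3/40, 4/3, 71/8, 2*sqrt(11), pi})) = Union(ProductSet(Interval.Ropen(1/43, 19/9), {3/40, 6, 2*sqrt(11)}), ProductSet(Naturals0, {-5/7, -9/38, 3/40, 4/3, 71/8, 2*sqrt(11), pi}))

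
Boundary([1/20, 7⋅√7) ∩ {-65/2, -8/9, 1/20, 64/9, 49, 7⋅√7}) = {1/20, 64/9}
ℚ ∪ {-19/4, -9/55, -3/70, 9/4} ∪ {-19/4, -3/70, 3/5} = ℚ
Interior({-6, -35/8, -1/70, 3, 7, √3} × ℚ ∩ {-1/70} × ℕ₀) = ∅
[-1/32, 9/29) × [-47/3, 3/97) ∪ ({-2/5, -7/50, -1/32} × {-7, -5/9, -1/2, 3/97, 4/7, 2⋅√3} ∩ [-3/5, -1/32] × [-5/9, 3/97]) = ({-2/5, -7/50, -1/32} × {-5/9, -1/2, 3/97}) ∪ ([-1/32, 9/29) × [-47/3, 3/97))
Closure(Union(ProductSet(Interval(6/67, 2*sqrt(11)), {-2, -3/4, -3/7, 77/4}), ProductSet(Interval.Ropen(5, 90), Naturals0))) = Union(ProductSet(Interval(6/67, 2*sqrt(11)), {-2, -3/4, -3/7, 77/4}), ProductSet(Interval(5, 90), Naturals0))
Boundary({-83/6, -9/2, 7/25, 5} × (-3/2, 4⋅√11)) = {-83/6, -9/2, 7/25, 5} × [-3/2, 4⋅√11]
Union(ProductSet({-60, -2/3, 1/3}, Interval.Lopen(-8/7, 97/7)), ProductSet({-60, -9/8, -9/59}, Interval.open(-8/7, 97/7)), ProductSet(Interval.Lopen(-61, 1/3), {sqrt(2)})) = Union(ProductSet({-60, -9/8, -9/59}, Interval.open(-8/7, 97/7)), ProductSet({-60, -2/3, 1/3}, Interval.Lopen(-8/7, 97/7)), ProductSet(Interval.Lopen(-61, 1/3), {sqrt(2)}))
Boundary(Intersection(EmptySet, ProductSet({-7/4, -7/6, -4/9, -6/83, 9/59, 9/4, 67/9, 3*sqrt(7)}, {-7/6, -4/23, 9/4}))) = EmptySet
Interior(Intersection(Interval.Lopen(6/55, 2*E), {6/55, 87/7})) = EmptySet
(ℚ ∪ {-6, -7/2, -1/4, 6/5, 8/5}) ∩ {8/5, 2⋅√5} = {8/5}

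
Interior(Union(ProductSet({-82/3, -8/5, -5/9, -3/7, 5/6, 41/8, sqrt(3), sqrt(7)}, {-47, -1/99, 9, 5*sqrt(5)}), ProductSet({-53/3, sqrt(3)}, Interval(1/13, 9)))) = EmptySet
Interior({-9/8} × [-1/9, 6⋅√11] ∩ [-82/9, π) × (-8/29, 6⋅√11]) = ∅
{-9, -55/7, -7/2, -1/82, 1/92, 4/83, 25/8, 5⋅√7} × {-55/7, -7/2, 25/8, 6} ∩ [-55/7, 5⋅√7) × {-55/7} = {-55/7, -7/2, -1/82, 1/92, 4/83, 25/8} × {-55/7}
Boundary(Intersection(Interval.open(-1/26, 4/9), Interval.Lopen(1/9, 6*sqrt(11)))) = {1/9, 4/9}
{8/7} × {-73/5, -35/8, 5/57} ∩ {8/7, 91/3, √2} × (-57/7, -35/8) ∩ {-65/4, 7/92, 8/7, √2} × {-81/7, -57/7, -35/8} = ∅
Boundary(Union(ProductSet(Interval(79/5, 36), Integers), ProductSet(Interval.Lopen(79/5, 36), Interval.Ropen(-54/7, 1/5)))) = Union(ProductSet({79/5, 36}, Union(Integers, Interval(-54/7, 1/5))), ProductSet(Interval(79/5, 36), Union(Complement(Integers, Interval.open(-54/7, 1/5)), {-54/7, 1/5})))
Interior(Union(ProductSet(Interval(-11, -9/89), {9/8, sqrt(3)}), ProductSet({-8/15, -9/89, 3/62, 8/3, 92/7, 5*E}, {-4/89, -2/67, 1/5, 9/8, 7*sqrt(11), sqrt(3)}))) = EmptySet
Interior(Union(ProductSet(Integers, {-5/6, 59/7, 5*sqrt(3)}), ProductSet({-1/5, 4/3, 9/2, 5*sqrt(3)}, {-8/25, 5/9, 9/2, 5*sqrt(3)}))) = EmptySet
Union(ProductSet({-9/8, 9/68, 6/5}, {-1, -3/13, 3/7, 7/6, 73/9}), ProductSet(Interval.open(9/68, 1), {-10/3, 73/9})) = Union(ProductSet({-9/8, 9/68, 6/5}, {-1, -3/13, 3/7, 7/6, 73/9}), ProductSet(Interval.open(9/68, 1), {-10/3, 73/9}))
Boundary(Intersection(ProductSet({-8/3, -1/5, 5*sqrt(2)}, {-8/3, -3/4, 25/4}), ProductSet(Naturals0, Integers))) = EmptySet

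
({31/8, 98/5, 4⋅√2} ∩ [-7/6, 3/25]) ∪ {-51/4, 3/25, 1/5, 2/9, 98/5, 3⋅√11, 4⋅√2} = {-51/4, 3/25, 1/5, 2/9, 98/5, 3⋅√11, 4⋅√2}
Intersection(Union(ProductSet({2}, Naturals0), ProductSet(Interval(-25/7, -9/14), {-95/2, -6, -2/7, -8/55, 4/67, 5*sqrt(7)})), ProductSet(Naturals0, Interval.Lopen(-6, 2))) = ProductSet({2}, Range(0, 3, 1))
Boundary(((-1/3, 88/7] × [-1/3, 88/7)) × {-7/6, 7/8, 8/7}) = (({-1/3, 88/7} × [-1/3, 88/7]) ∪ ([-1/3, 88/7] × {-1/3, 88/7}) ∪ ((-1/3, 88/7] × [-1/3, 88/7))) × {-7/6, 7/8, 8/7}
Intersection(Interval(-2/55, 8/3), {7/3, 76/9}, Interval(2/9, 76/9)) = {7/3}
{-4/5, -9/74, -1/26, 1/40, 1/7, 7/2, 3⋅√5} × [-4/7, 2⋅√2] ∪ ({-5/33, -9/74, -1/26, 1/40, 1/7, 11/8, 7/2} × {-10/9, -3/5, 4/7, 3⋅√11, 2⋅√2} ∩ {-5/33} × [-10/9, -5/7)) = ({-5/33} × {-10/9}) ∪ ({-4/5, -9/74, -1/26, 1/40, 1/7, 7/2, 3⋅√5} × [-4/7, 2⋅√2])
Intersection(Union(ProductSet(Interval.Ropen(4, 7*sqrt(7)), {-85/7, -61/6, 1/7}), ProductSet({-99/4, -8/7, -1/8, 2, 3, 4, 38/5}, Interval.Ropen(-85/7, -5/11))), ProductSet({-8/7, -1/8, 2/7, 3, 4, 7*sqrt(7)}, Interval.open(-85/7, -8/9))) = ProductSet({-8/7, -1/8, 3, 4}, Interval.open(-85/7, -8/9))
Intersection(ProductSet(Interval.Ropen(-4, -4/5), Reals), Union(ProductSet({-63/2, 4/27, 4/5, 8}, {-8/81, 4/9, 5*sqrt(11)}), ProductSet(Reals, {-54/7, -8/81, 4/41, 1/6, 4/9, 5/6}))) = ProductSet(Interval.Ropen(-4, -4/5), {-54/7, -8/81, 4/41, 1/6, 4/9, 5/6})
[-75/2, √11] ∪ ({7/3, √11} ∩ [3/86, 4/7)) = [-75/2, √11]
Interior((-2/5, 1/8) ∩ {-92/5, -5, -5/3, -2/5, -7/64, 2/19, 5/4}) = ∅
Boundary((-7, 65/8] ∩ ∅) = ∅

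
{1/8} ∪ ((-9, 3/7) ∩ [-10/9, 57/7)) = [-10/9, 3/7)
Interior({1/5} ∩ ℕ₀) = ∅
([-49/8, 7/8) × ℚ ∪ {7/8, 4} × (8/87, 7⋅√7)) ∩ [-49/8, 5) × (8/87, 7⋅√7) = ({7/8, 4} × (8/87, 7⋅√7)) ∪ ([-49/8, 7/8) × (ℚ ∩ (8/87, 7⋅√7)))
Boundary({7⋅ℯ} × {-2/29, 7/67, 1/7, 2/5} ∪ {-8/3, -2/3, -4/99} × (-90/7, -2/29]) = ({7⋅ℯ} × {-2/29, 7/67, 1/7, 2/5}) ∪ ({-8/3, -2/3, -4/99} × [-90/7, -2/29])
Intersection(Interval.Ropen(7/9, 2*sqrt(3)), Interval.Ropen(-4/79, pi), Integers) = Range(1, 4, 1)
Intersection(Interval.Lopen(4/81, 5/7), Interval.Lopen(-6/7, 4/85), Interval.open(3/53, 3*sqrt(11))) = EmptySet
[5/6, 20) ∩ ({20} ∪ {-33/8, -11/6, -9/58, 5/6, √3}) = {5/6, √3}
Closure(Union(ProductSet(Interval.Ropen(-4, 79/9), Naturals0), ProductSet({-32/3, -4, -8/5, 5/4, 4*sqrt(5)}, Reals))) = Union(ProductSet({-32/3, -4, -8/5, 5/4, 4*sqrt(5)}, Reals), ProductSet(Interval(-4, 79/9), Naturals0))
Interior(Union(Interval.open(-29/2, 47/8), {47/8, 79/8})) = Interval.open(-29/2, 47/8)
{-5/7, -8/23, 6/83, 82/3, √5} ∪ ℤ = ℤ ∪ {-5/7, -8/23, 6/83, 82/3, √5}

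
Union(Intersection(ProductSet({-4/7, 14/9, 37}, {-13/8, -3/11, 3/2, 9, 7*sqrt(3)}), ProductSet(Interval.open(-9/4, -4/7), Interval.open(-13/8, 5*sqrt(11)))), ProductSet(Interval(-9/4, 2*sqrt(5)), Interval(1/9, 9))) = ProductSet(Interval(-9/4, 2*sqrt(5)), Interval(1/9, 9))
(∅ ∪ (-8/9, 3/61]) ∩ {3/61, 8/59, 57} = {3/61}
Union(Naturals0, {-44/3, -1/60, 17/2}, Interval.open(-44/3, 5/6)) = Union({17/2}, Interval.Ropen(-44/3, 5/6), Naturals0)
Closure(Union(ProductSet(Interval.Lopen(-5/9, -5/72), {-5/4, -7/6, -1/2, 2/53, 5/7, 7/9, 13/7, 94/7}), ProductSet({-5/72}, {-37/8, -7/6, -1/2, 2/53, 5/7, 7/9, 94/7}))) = Union(ProductSet({-5/72}, {-37/8, -7/6, -1/2, 2/53, 5/7, 7/9, 94/7}), ProductSet(Interval(-5/9, -5/72), {-5/4, -7/6, -1/2, 2/53, 5/7, 7/9, 13/7, 94/7}))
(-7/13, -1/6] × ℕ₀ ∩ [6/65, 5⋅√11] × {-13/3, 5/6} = ∅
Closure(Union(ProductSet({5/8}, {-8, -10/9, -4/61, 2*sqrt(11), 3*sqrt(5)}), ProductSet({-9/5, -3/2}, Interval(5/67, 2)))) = Union(ProductSet({5/8}, {-8, -10/9, -4/61, 2*sqrt(11), 3*sqrt(5)}), ProductSet({-9/5, -3/2}, Interval(5/67, 2)))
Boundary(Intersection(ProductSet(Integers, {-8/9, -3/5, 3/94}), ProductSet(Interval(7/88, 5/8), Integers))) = EmptySet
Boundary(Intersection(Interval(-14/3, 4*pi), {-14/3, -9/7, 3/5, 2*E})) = {-14/3, -9/7, 3/5, 2*E}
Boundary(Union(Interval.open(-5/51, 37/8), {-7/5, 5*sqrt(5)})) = {-7/5, -5/51, 37/8, 5*sqrt(5)}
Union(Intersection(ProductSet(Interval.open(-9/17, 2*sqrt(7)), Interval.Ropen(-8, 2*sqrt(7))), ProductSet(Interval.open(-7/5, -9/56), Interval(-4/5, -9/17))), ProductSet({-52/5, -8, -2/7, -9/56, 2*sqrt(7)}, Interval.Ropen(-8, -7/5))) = Union(ProductSet({-52/5, -8, -2/7, -9/56, 2*sqrt(7)}, Interval.Ropen(-8, -7/5)), ProductSet(Interval.open(-9/17, -9/56), Interval(-4/5, -9/17)))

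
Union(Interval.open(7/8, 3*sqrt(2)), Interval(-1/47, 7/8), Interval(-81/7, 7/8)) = Interval.Ropen(-81/7, 3*sqrt(2))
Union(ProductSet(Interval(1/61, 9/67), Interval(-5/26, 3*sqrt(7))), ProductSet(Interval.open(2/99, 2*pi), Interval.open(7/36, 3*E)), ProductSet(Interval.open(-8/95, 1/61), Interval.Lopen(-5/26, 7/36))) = Union(ProductSet(Interval.open(-8/95, 1/61), Interval.Lopen(-5/26, 7/36)), ProductSet(Interval(1/61, 9/67), Interval(-5/26, 3*sqrt(7))), ProductSet(Interval.open(2/99, 2*pi), Interval.open(7/36, 3*E)))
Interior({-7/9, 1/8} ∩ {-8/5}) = ∅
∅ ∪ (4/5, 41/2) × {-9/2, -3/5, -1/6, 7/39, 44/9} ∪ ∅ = (4/5, 41/2) × {-9/2, -3/5, -1/6, 7/39, 44/9}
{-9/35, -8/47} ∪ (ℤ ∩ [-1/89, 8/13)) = {-9/35, -8/47} ∪ {0}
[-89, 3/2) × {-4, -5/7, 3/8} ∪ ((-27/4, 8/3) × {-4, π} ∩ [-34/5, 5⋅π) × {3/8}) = [-89, 3/2) × {-4, -5/7, 3/8}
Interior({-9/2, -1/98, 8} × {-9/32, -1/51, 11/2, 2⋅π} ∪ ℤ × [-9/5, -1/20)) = ∅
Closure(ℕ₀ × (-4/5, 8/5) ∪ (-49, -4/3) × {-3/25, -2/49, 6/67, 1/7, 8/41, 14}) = (ℕ₀ × [-4/5, 8/5]) ∪ ([-49, -4/3] × {-3/25, -2/49, 6/67, 1/7, 8/41, 14})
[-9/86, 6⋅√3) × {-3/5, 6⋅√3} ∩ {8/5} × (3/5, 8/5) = ∅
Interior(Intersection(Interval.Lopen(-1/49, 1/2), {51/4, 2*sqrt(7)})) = EmptySet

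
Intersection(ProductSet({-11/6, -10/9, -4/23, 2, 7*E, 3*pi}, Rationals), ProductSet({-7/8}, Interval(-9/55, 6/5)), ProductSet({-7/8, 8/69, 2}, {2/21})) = EmptySet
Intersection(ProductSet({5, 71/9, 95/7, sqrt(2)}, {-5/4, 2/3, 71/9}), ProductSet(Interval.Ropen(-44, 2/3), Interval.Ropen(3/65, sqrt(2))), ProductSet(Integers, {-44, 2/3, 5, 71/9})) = EmptySet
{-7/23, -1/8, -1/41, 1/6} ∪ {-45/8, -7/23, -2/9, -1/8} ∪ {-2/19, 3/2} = {-45/8, -7/23, -2/9, -1/8, -2/19, -1/41, 1/6, 3/2}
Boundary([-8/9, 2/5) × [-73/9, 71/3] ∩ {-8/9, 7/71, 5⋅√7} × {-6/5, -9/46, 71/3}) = {-8/9, 7/71} × {-6/5, -9/46, 71/3}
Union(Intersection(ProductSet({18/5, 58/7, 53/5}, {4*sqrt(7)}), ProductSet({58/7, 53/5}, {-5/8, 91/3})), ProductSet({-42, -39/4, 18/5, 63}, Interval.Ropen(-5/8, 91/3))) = ProductSet({-42, -39/4, 18/5, 63}, Interval.Ropen(-5/8, 91/3))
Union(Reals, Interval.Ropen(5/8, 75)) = Interval(-oo, oo)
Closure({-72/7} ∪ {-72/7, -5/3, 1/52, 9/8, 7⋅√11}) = {-72/7, -5/3, 1/52, 9/8, 7⋅√11}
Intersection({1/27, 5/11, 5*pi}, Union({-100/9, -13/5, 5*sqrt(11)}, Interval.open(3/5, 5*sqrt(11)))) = {5*pi}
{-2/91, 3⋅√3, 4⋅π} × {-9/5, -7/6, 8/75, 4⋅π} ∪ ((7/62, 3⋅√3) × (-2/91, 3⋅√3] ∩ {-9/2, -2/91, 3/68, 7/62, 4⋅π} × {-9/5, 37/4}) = {-2/91, 3⋅√3, 4⋅π} × {-9/5, -7/6, 8/75, 4⋅π}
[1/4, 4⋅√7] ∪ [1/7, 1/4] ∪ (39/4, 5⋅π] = [1/7, 5⋅π]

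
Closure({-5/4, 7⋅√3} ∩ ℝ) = {-5/4, 7⋅√3}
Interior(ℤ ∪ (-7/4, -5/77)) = ({-1} \ ℤ \ (-7/4, -5/77)) ∪ (ℤ \ ({-7/4, -5/77} ∪ (ℤ \ (-7/4, -5/77)))) ∪ ((-7/4, -5/77) \ ℤ \ (-7/4, -5/77)) ∪ ({-1} \ ({-7/4, -5/77} ∪ (ℤ \ (-7/4, -5/77))))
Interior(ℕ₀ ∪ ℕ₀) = ∅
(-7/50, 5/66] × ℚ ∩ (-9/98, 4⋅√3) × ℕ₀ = (-9/98, 5/66] × ℕ₀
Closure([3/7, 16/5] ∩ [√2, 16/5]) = [√2, 16/5]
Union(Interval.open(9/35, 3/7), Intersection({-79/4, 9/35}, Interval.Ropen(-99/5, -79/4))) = Interval.open(9/35, 3/7)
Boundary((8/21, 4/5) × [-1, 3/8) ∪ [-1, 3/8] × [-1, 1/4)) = ({-1, 3/8} × [-1, 1/4]) ∪ ({8/21, 4/5} × [-1, 3/8]) ∪ ([-1, 3/8] × {-1, 1/4}) ∪ ([8/21, 4/5] × {-1, 3/8})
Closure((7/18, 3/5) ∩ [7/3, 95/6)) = ∅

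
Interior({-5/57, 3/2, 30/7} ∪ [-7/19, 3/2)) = (-7/19, 3/2)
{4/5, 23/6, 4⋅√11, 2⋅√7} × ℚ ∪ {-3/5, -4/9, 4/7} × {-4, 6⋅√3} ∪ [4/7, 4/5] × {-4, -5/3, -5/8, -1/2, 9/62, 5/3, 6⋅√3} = ({-3/5, -4/9, 4/7} × {-4, 6⋅√3}) ∪ ({4/5, 23/6, 4⋅√11, 2⋅√7} × ℚ) ∪ ([4/7, 4/5] × {-4, -5/3, -5/8, -1/2, 9/62, 5/3, 6⋅√3})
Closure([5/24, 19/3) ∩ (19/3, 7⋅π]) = ∅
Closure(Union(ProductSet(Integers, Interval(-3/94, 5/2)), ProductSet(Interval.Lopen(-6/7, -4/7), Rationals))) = Union(ProductSet(Integers, Interval(-3/94, 5/2)), ProductSet(Interval(-6/7, -4/7), Reals))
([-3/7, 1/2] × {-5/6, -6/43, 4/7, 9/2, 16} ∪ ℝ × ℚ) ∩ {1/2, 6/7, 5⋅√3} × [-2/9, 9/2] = {1/2, 6/7, 5⋅√3} × (ℚ ∩ [-2/9, 9/2])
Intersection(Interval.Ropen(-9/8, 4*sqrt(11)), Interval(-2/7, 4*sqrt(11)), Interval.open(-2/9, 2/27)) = Interval.open(-2/9, 2/27)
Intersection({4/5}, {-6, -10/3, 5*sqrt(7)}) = EmptySet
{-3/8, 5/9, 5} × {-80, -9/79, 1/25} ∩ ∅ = ∅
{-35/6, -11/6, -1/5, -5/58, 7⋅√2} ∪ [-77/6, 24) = [-77/6, 24)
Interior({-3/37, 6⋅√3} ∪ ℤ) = ∅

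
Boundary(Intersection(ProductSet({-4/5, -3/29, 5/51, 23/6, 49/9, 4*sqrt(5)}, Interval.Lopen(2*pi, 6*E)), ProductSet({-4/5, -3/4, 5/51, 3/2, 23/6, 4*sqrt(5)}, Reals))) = ProductSet({-4/5, 5/51, 23/6, 4*sqrt(5)}, Interval(2*pi, 6*E))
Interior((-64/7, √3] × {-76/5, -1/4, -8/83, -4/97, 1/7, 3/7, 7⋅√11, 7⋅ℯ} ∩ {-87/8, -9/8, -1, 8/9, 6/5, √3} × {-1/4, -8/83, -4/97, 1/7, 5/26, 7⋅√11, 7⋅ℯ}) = ∅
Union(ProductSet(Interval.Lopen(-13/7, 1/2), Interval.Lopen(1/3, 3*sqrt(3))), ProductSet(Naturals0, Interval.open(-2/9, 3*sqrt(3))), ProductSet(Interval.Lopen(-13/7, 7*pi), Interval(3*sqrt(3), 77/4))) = Union(ProductSet(Interval.Lopen(-13/7, 1/2), Interval.Lopen(1/3, 3*sqrt(3))), ProductSet(Interval.Lopen(-13/7, 7*pi), Interval(3*sqrt(3), 77/4)), ProductSet(Naturals0, Interval.open(-2/9, 3*sqrt(3))))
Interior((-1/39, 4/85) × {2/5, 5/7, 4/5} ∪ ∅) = ∅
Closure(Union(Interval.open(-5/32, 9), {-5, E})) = Union({-5}, Interval(-5/32, 9))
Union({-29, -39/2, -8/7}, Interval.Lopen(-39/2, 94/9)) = Union({-29}, Interval(-39/2, 94/9))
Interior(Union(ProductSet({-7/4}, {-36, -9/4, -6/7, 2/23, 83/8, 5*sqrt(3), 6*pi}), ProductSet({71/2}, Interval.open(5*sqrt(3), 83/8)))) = EmptySet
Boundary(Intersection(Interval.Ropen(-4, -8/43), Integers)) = Range(-4, 0, 1)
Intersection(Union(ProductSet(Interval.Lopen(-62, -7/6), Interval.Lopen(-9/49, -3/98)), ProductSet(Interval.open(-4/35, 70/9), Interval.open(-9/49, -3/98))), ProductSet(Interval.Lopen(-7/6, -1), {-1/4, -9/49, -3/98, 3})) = EmptySet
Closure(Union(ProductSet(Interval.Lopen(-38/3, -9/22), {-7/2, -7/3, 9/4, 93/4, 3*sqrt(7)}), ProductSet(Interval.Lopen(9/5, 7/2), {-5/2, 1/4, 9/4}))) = Union(ProductSet(Interval(-38/3, -9/22), {-7/2, -7/3, 9/4, 93/4, 3*sqrt(7)}), ProductSet(Interval(9/5, 7/2), {-5/2, 1/4, 9/4}))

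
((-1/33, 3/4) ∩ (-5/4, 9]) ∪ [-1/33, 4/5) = [-1/33, 4/5)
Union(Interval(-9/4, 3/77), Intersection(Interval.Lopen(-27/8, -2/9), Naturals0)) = Interval(-9/4, 3/77)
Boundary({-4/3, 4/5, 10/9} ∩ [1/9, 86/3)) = {4/5, 10/9}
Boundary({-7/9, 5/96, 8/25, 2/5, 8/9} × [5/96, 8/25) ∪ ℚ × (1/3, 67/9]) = (ℝ × [1/3, 67/9]) ∪ ({-7/9, 5/96, 8/25, 2/5, 8/9} × [5/96, 8/25])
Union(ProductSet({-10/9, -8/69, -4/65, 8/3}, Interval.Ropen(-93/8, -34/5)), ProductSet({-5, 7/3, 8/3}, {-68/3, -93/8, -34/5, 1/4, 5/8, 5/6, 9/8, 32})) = Union(ProductSet({-5, 7/3, 8/3}, {-68/3, -93/8, -34/5, 1/4, 5/8, 5/6, 9/8, 32}), ProductSet({-10/9, -8/69, -4/65, 8/3}, Interval.Ropen(-93/8, -34/5)))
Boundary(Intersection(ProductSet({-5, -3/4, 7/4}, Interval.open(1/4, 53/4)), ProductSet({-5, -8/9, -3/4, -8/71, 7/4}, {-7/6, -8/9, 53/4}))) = EmptySet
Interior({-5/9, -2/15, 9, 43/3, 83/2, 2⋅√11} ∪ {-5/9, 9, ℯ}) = ∅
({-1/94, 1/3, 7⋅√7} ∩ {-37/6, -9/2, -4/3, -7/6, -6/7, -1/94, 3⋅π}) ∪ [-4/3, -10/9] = [-4/3, -10/9] ∪ {-1/94}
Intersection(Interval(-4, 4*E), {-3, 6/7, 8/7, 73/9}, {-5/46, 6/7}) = {6/7}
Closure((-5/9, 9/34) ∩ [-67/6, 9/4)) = [-5/9, 9/34]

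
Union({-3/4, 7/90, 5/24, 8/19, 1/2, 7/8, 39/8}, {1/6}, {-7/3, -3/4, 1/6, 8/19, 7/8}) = {-7/3, -3/4, 7/90, 1/6, 5/24, 8/19, 1/2, 7/8, 39/8}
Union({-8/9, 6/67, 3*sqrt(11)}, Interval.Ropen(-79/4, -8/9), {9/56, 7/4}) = Union({6/67, 9/56, 7/4, 3*sqrt(11)}, Interval(-79/4, -8/9))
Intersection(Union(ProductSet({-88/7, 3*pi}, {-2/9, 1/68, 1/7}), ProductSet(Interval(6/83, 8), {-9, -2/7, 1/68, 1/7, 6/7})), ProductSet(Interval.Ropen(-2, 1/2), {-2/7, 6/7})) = ProductSet(Interval.Ropen(6/83, 1/2), {-2/7, 6/7})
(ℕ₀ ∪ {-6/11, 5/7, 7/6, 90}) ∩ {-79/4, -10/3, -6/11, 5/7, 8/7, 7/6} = {-6/11, 5/7, 7/6}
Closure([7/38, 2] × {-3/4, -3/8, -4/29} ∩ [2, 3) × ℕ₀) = ∅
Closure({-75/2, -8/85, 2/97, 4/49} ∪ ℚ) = ℝ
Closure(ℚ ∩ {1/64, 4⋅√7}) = {1/64}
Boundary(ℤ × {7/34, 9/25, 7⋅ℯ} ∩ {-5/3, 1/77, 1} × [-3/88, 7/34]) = {1} × {7/34}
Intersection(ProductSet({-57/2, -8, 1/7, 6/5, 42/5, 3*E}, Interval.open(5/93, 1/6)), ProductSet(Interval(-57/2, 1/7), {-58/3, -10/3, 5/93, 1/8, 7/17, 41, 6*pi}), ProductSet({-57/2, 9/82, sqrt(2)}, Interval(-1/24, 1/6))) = ProductSet({-57/2}, {1/8})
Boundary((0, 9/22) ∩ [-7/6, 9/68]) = {0, 9/68}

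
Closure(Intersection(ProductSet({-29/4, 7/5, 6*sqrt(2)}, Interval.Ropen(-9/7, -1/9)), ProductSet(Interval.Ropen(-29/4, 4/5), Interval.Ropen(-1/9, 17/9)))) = EmptySet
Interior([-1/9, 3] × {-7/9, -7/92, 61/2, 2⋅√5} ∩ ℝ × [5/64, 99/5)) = ∅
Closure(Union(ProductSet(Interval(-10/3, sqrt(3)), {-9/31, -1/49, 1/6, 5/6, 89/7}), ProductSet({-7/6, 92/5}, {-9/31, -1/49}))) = Union(ProductSet({-7/6, 92/5}, {-9/31, -1/49}), ProductSet(Interval(-10/3, sqrt(3)), {-9/31, -1/49, 1/6, 5/6, 89/7}))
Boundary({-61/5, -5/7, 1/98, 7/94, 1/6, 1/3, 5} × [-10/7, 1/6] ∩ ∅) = ∅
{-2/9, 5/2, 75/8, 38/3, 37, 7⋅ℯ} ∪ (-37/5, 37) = (-37/5, 37]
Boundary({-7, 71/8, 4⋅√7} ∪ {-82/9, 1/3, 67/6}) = {-82/9, -7, 1/3, 71/8, 67/6, 4⋅√7}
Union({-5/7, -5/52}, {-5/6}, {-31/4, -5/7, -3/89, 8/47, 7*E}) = {-31/4, -5/6, -5/7, -5/52, -3/89, 8/47, 7*E}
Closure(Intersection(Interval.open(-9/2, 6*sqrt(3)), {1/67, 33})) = {1/67}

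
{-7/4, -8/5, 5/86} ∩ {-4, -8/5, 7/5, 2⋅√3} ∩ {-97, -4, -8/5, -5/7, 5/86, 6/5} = {-8/5}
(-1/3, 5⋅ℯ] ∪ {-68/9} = {-68/9} ∪ (-1/3, 5⋅ℯ]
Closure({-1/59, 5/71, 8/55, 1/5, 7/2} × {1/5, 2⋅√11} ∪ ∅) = {-1/59, 5/71, 8/55, 1/5, 7/2} × {1/5, 2⋅√11}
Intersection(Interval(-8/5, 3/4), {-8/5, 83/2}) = {-8/5}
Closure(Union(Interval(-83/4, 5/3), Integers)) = Union(Integers, Interval(-83/4, 5/3))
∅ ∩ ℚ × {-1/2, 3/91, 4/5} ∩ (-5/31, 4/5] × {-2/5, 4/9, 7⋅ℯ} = ∅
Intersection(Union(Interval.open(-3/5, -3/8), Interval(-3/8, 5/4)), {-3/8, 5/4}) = {-3/8, 5/4}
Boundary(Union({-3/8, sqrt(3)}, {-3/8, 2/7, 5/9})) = {-3/8, 2/7, 5/9, sqrt(3)}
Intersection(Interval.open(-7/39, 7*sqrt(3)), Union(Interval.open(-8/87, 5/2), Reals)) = Interval.open(-7/39, 7*sqrt(3))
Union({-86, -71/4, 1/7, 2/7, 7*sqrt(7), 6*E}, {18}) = {-86, -71/4, 1/7, 2/7, 18, 7*sqrt(7), 6*E}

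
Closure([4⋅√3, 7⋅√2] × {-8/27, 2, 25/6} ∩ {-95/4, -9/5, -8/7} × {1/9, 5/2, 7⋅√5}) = ∅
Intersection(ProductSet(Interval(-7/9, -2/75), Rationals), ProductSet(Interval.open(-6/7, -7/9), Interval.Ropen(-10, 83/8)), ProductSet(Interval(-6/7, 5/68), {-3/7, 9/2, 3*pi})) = EmptySet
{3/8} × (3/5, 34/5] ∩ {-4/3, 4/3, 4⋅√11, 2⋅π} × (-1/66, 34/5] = ∅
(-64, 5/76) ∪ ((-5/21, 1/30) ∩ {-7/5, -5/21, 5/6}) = (-64, 5/76)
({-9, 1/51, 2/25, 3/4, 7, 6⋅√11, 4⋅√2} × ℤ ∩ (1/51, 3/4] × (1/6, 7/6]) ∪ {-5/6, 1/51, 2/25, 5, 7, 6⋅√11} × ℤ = ({2/25, 3/4} × {1}) ∪ ({-5/6, 1/51, 2/25, 5, 7, 6⋅√11} × ℤ)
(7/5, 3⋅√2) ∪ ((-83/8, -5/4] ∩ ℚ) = (7/5, 3⋅√2) ∪ (ℚ ∩ (-83/8, -5/4])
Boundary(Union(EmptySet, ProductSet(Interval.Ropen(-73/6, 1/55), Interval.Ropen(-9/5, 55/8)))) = Union(ProductSet({-73/6, 1/55}, Interval(-9/5, 55/8)), ProductSet(Interval(-73/6, 1/55), {-9/5, 55/8}))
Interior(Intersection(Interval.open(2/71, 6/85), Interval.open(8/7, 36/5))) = EmptySet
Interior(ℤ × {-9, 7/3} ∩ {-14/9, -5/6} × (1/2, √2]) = ∅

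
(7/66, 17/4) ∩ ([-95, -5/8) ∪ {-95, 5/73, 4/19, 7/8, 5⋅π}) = {4/19, 7/8}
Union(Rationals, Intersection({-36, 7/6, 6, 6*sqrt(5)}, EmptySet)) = Rationals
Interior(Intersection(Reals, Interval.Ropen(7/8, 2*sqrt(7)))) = Interval.open(7/8, 2*sqrt(7))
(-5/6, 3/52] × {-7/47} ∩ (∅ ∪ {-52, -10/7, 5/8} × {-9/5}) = ∅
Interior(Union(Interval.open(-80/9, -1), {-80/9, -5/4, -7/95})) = Interval.open(-80/9, -1)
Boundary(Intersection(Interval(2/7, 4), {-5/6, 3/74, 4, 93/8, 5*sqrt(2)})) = {4}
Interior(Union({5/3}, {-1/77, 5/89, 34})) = EmptySet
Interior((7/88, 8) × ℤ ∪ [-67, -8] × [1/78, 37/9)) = (-67, -8) × (1/78, 37/9)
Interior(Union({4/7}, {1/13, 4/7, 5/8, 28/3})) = EmptySet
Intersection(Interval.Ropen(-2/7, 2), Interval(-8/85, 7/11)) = Interval(-8/85, 7/11)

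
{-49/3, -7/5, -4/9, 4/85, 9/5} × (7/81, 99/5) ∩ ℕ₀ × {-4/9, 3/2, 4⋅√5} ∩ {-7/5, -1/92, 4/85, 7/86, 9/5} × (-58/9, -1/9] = ∅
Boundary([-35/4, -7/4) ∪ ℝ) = ∅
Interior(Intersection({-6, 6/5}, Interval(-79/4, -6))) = EmptySet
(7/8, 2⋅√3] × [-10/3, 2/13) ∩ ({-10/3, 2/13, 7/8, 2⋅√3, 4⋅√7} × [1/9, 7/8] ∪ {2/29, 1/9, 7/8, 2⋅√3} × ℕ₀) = {2⋅√3} × ({0} ∪ [1/9, 2/13))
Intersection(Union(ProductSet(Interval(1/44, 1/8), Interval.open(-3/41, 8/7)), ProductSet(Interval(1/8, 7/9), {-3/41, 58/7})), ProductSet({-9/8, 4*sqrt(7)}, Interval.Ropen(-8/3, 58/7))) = EmptySet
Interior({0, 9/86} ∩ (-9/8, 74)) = ∅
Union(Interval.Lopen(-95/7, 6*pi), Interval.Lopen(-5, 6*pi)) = Interval.Lopen(-95/7, 6*pi)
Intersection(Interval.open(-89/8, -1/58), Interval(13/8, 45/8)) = EmptySet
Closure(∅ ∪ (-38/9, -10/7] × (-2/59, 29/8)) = ({-38/9, -10/7} × [-2/59, 29/8]) ∪ ([-38/9, -10/7] × {-2/59, 29/8}) ∪ ((-38/9, -10/7] × (-2/59, 29/8))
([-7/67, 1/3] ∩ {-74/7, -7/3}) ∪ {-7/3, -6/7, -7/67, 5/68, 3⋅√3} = {-7/3, -6/7, -7/67, 5/68, 3⋅√3}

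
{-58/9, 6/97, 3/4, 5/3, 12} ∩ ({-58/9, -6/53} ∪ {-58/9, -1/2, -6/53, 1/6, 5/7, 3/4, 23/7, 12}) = {-58/9, 3/4, 12}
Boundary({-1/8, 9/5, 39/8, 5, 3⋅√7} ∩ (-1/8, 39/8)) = {9/5}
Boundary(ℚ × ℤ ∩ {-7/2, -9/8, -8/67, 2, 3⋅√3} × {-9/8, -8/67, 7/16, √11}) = ∅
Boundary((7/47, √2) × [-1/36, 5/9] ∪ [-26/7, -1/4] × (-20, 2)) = ({-26/7, -1/4} × [-20, 2]) ∪ ([-26/7, -1/4] × {-20, 2}) ∪ ({7/47, √2} × [-1/36, 5/9]) ∪ ([7/47, √2] × {-1/36, 5/9})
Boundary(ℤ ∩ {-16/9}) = ∅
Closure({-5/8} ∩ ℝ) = {-5/8}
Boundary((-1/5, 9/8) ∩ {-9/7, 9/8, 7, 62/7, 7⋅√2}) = ∅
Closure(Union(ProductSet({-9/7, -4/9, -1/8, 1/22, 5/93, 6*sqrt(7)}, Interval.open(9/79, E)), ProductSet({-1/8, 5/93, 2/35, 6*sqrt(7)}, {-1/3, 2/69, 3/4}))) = Union(ProductSet({-1/8, 5/93, 2/35, 6*sqrt(7)}, {-1/3, 2/69, 3/4}), ProductSet({-9/7, -4/9, -1/8, 1/22, 5/93, 6*sqrt(7)}, Interval(9/79, E)))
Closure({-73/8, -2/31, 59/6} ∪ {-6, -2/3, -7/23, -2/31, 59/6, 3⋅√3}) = {-73/8, -6, -2/3, -7/23, -2/31, 59/6, 3⋅√3}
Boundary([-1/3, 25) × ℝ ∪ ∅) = {-1/3, 25} × ℝ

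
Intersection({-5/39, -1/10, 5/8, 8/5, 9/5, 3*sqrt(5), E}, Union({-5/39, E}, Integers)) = {-5/39, E}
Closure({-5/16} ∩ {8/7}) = ∅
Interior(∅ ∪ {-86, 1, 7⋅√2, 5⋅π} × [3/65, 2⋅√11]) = ∅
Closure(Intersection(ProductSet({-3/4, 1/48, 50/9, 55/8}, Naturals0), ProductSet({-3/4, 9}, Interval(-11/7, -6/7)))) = EmptySet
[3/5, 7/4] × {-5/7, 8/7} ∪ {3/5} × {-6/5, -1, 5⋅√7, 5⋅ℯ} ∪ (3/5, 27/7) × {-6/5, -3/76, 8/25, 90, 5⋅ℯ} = ([3/5, 7/4] × {-5/7, 8/7}) ∪ ({3/5} × {-6/5, -1, 5⋅√7, 5⋅ℯ}) ∪ ((3/5, 27/7) × {-6/5, -3/76, 8/25, 90, 5⋅ℯ})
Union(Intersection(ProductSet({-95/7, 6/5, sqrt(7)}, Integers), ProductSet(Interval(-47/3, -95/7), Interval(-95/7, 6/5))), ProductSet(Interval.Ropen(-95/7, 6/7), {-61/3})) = Union(ProductSet({-95/7}, Range(-13, 2, 1)), ProductSet(Interval.Ropen(-95/7, 6/7), {-61/3}))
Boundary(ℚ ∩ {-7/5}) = {-7/5}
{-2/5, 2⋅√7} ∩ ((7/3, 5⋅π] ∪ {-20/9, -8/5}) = {2⋅√7}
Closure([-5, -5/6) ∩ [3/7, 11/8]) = ∅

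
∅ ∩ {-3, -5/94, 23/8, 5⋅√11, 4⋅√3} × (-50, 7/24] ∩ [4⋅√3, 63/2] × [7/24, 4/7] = ∅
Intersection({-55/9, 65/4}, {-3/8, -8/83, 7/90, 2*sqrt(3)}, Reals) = EmptySet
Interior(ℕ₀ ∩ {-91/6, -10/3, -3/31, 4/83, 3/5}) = ∅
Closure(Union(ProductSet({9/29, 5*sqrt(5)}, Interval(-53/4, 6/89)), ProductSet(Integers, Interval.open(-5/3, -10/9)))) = Union(ProductSet({9/29, 5*sqrt(5)}, Interval(-53/4, 6/89)), ProductSet(Integers, Interval(-5/3, -10/9)))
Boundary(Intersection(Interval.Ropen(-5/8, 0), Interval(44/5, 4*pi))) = EmptySet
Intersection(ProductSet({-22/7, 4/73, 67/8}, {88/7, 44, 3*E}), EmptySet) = EmptySet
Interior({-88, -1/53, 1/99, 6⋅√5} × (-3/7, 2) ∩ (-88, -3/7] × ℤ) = ∅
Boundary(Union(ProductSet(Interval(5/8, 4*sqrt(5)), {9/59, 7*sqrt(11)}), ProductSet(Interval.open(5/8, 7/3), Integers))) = Union(ProductSet(Interval(5/8, 7/3), Integers), ProductSet(Interval(5/8, 4*sqrt(5)), {9/59, 7*sqrt(11)}))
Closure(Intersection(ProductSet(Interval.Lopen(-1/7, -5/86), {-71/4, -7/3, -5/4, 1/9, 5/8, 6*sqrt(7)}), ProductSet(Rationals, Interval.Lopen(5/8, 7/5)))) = EmptySet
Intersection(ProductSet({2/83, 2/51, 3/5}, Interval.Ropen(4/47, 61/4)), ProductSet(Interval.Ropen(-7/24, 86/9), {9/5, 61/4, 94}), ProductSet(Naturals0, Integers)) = EmptySet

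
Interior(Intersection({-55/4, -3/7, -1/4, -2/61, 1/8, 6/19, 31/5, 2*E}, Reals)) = EmptySet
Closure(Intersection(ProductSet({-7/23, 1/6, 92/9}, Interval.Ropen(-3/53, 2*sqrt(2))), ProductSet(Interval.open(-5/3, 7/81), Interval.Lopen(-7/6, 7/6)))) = ProductSet({-7/23}, Interval(-3/53, 7/6))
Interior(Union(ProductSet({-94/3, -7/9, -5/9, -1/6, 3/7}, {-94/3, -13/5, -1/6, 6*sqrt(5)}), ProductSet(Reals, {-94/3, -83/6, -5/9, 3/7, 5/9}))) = EmptySet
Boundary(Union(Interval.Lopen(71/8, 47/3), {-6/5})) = {-6/5, 71/8, 47/3}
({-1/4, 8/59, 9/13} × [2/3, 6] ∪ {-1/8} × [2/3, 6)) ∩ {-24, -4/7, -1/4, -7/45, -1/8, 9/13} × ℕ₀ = ({-1/8} × {1, 2, …, 5}) ∪ ({-1/4, 9/13} × {1, 2, …, 6})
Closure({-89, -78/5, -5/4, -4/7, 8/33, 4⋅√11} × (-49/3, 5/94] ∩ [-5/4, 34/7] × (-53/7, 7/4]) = {-5/4, -4/7, 8/33} × [-53/7, 5/94]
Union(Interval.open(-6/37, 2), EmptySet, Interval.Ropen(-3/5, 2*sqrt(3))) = Interval.Ropen(-3/5, 2*sqrt(3))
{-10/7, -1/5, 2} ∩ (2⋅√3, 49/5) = ∅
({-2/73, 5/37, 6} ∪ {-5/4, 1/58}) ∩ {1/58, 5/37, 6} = {1/58, 5/37, 6}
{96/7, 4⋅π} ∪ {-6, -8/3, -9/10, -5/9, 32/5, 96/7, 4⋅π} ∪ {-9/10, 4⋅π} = {-6, -8/3, -9/10, -5/9, 32/5, 96/7, 4⋅π}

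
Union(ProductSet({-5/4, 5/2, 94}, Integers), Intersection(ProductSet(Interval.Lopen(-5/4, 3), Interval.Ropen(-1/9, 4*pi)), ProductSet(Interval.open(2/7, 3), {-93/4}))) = ProductSet({-5/4, 5/2, 94}, Integers)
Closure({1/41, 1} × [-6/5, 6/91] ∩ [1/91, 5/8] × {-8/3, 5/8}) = ∅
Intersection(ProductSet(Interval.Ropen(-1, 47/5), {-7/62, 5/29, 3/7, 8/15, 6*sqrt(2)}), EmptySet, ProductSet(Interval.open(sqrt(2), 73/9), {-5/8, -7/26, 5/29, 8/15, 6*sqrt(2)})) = EmptySet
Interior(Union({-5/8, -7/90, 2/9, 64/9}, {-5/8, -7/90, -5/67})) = EmptySet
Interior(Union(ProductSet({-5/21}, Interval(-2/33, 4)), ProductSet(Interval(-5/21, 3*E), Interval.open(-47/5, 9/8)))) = ProductSet(Interval.open(-5/21, 3*E), Interval.open(-47/5, 9/8))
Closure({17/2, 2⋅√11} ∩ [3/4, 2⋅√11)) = ∅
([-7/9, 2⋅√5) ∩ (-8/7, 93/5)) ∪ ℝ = (-∞, ∞)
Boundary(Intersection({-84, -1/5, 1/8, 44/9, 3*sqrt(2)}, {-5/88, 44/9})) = {44/9}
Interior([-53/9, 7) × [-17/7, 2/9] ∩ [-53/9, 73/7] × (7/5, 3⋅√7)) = ∅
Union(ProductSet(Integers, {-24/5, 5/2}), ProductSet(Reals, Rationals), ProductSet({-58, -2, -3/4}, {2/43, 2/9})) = ProductSet(Reals, Rationals)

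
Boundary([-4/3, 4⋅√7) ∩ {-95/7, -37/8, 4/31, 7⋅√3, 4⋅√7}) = {4/31}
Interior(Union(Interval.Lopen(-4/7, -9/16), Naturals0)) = Union(Complement(Interval.open(-4/7, -9/16), Complement(Naturals0, Interval.open(-4/7, -9/16))), Complement(Naturals0, Union(Complement(Naturals0, Interval.open(-4/7, -9/16)), {-4/7, -9/16})))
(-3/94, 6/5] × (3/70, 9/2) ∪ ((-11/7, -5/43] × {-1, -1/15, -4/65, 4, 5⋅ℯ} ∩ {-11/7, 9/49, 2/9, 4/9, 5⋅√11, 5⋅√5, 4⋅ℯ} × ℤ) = (-3/94, 6/5] × (3/70, 9/2)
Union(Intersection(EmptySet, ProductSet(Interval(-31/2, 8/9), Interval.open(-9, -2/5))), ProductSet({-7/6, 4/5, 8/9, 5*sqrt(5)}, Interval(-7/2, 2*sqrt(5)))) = ProductSet({-7/6, 4/5, 8/9, 5*sqrt(5)}, Interval(-7/2, 2*sqrt(5)))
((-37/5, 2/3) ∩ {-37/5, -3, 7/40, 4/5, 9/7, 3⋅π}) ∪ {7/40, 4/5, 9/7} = {-3, 7/40, 4/5, 9/7}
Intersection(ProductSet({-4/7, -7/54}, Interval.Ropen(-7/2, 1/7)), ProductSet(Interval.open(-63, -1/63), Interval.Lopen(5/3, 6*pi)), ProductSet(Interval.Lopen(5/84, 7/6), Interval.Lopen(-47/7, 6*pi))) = EmptySet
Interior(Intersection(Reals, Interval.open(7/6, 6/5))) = Interval.open(7/6, 6/5)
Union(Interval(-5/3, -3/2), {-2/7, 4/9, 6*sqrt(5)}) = Union({-2/7, 4/9, 6*sqrt(5)}, Interval(-5/3, -3/2))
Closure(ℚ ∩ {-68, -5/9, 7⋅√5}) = {-68, -5/9}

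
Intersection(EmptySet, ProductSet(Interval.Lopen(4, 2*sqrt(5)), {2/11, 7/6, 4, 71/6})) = EmptySet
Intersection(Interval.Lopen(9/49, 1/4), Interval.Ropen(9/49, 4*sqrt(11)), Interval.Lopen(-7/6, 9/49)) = EmptySet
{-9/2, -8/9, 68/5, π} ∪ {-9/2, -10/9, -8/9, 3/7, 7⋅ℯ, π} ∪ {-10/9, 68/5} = {-9/2, -10/9, -8/9, 3/7, 68/5, 7⋅ℯ, π}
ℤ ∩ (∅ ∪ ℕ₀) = ℕ₀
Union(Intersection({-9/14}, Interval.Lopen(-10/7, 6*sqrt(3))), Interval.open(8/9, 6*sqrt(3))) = Union({-9/14}, Interval.open(8/9, 6*sqrt(3)))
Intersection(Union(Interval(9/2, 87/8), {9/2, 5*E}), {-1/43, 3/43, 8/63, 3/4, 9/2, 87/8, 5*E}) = {9/2, 87/8, 5*E}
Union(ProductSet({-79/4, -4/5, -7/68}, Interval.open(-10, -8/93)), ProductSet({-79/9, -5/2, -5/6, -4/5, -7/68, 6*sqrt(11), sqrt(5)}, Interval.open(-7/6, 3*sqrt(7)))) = Union(ProductSet({-79/4, -4/5, -7/68}, Interval.open(-10, -8/93)), ProductSet({-79/9, -5/2, -5/6, -4/5, -7/68, 6*sqrt(11), sqrt(5)}, Interval.open(-7/6, 3*sqrt(7))))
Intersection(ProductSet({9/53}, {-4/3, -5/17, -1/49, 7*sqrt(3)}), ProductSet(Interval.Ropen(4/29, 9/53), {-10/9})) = EmptySet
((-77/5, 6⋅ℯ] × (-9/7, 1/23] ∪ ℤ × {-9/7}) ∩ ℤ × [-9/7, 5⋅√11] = (ℤ × {-9/7}) ∪ ({-15, -14, …, 16} × (-9/7, 1/23])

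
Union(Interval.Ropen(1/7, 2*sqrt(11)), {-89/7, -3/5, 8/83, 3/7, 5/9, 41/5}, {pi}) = Union({-89/7, -3/5, 8/83, 41/5}, Interval.Ropen(1/7, 2*sqrt(11)))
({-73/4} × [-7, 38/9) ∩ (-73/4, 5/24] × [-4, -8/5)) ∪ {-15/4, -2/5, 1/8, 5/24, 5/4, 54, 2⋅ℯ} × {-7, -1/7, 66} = {-15/4, -2/5, 1/8, 5/24, 5/4, 54, 2⋅ℯ} × {-7, -1/7, 66}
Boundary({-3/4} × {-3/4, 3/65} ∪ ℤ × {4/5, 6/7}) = (ℤ × {4/5, 6/7}) ∪ ({-3/4} × {-3/4, 3/65})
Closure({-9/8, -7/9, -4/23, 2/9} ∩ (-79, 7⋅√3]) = {-9/8, -7/9, -4/23, 2/9}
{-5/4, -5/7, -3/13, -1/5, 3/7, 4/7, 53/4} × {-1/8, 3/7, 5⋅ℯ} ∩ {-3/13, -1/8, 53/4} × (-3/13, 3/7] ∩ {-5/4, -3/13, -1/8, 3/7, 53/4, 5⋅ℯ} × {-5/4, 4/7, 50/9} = ∅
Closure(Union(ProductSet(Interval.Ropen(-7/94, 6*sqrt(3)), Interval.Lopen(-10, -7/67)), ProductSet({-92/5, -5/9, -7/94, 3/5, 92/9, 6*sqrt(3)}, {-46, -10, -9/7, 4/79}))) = Union(ProductSet({-7/94, 6*sqrt(3)}, Interval(-10, -7/67)), ProductSet({-92/5, -5/9, -7/94, 3/5, 92/9, 6*sqrt(3)}, {-46, -10, -9/7, 4/79}), ProductSet(Interval(-7/94, 6*sqrt(3)), {-10, -7/67}), ProductSet(Interval.Ropen(-7/94, 6*sqrt(3)), Interval.Lopen(-10, -7/67)))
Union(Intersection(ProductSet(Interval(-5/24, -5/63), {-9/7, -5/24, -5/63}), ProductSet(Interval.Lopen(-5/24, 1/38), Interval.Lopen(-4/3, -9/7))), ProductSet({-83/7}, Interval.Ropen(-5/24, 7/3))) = Union(ProductSet({-83/7}, Interval.Ropen(-5/24, 7/3)), ProductSet(Interval.Lopen(-5/24, -5/63), {-9/7}))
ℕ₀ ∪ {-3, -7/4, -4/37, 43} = {-3, -7/4, -4/37} ∪ ℕ₀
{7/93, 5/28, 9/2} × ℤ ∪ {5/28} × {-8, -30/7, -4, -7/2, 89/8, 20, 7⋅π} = ({7/93, 5/28, 9/2} × ℤ) ∪ ({5/28} × {-8, -30/7, -4, -7/2, 89/8, 20, 7⋅π})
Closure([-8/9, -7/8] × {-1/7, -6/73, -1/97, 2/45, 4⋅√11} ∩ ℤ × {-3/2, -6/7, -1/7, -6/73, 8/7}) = ∅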